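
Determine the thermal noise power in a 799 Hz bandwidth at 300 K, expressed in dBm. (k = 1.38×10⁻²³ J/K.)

P_n = kTB = 1.38×10⁻²³ × 300 × 7.99×10² = 3.31×10⁻¹⁸ W
In dBm: 10 log₁₀(3.31×10⁻¹⁸ / 10⁻³) = −144.8 dBm

−144.8 dBm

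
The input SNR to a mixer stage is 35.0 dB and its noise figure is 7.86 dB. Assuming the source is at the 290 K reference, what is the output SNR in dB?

By definition F = SNR_in/SNR_out, so in dB: SNR_out = SNR_in − NF
SNR_out = 35.0 − 7.86 = 27.14 dB

27.14 dB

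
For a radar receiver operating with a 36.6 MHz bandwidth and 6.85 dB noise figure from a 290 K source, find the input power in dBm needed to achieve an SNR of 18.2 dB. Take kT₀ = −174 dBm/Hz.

Sensitivity = −174 + 10 log₁₀(B) + NF + SNR_min
= −174 + 75.63 + 6.85 + 18.2
= −73.32 dBm → −73.3 dBm

−73.3 dBm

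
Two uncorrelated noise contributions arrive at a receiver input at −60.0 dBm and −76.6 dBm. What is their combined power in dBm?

−59.9 dBm

Convert to linear, add, convert back:
P₁ = 1.00×10⁻⁹ W, P₂ = 2.19×10⁻¹¹ W
P_tot = 1.02×10⁻⁹ W → 10 log₁₀(P_tot / 10⁻³) = −59.9 dBm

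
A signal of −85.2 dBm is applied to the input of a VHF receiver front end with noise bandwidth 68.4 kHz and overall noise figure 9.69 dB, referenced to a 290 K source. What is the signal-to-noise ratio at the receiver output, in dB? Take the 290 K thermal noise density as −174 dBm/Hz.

30.8 dB

Noise floor: N = −174 + 10 log₁₀(B) + NF
10 log₁₀(6.84×10⁴) = 48.35 dB
N = −174 + 48.35 + 9.69 = −115.96 dBm
SNR = P_sig − N = −85.2 − (−115.96) = 30.76 dB → 30.8 dB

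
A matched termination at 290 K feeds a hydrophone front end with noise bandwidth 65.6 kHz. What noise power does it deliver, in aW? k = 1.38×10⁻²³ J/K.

P_n = kTB = 1.38×10⁻²³ × 290 × 6.56×10⁴ = 2.63×10⁻¹⁶ W = 263 aW

263 aW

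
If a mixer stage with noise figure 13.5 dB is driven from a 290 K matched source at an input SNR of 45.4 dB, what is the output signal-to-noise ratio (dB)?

31.9 dB

By definition F = SNR_in/SNR_out, so in dB: SNR_out = SNR_in − NF
SNR_out = 45.4 − 13.5 = 31.9 dB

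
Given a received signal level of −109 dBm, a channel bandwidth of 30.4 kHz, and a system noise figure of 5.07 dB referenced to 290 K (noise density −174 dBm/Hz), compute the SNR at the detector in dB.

15.1 dB

Noise floor: N = −174 + 10 log₁₀(B) + NF
10 log₁₀(3.04×10⁴) = 44.83 dB
N = −174 + 44.83 + 5.07 = −124.10 dBm
SNR = P_sig − N = −109 − (−124.10) = 15.10 dB → 15.1 dB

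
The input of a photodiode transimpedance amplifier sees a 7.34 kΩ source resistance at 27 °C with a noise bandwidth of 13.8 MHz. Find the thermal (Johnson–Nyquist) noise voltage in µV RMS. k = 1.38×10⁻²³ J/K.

T = 27 °C + 273.15 = 300.15 K
V_n = √(4kTRB)
4kTRB = 4 × 1.38×10⁻²³ × 300.15 × 7.34×10³ × 1.38×10⁷ = 1.68×10⁻⁹ V²
V_n = √(1.68×10⁻⁹) = 4.10×10⁻⁵ V = 41.0 µV

41.0 µV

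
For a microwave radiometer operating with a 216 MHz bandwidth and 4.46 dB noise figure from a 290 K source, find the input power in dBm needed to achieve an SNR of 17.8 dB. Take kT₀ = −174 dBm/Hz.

Sensitivity = −174 + 10 log₁₀(B) + NF + SNR_min
= −174 + 83.34 + 4.46 + 17.8
= −68.40 dBm → −68.4 dBm

−68.4 dBm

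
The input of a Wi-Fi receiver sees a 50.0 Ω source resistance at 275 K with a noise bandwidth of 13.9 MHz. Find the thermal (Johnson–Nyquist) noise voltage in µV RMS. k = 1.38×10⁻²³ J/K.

3.25 µV

V_n = √(4kTRB)
4kTRB = 4 × 1.38×10⁻²³ × 275 × 5.00×10¹ × 1.39×10⁷ = 1.06×10⁻¹¹ V²
V_n = √(1.06×10⁻¹¹) = 3.25×10⁻⁶ V = 3.25 µV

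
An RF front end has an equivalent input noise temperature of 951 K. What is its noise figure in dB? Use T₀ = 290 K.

F = 1 + T_e/T₀ = 1 + 951/290 = 4.27931
NF = 10 log₁₀(4.27931) = 6.31 dB

6.31 dB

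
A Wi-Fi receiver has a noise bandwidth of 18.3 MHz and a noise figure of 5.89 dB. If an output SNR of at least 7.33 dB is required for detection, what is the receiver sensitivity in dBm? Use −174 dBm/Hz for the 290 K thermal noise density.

−88.2 dBm

Sensitivity = −174 + 10 log₁₀(B) + NF + SNR_min
= −174 + 72.62 + 5.89 + 7.33
= −88.16 dBm → −88.2 dBm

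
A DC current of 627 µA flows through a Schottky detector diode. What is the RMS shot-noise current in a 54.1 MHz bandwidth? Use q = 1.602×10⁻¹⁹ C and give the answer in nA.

I_n = √(2qI·B)
2qI·B = 2 × 1.602×10⁻¹⁹ × 6.27×10⁻⁴ × 5.41×10⁷ = 1.09×10⁻¹⁴ A²
I_n = √(1.09×10⁻¹⁴) = 1.04×10⁻⁷ A = 104 nA

104 nA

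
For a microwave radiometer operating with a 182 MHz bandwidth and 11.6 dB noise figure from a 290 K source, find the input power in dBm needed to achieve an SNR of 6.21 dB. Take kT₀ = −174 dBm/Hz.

Sensitivity = −174 + 10 log₁₀(B) + NF + SNR_min
= −174 + 82.6 + 11.6 + 6.21
= −73.59 dBm → −73.6 dBm

−73.6 dBm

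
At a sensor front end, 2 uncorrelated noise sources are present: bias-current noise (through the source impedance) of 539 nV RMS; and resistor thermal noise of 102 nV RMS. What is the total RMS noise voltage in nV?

549 nV

Uncorrelated sources add in power (mean-square): V_tot = √(ΣV_i²)
V_tot = √[(5.39×10⁻⁷)² + (1.02×10⁻⁷)²] = 5.49×10⁻⁷ V = 549 nV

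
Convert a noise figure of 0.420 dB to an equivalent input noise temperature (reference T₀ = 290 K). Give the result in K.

F = 10^(0.420/10) = 1.10154
T_e = (F − 1)·T₀ = (1.10154 − 1) × 290 = 29.4 K

29.4 K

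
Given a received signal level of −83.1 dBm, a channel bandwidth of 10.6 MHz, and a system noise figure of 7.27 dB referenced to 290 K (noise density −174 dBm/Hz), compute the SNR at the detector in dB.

Noise floor: N = −174 + 10 log₁₀(B) + NF
10 log₁₀(1.06×10⁷) = 70.25 dB
N = −174 + 70.25 + 7.27 = −96.48 dBm
SNR = P_sig − N = −83.1 − (−96.48) = 13.38 dB → 13.4 dB

13.4 dB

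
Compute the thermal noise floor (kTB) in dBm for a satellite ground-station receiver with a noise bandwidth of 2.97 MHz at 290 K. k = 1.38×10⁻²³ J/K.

−109.2 dBm

P_n = kTB = 1.38×10⁻²³ × 290 × 2.97×10⁶ = 1.19×10⁻¹⁴ W
In dBm: 10 log₁₀(1.19×10⁻¹⁴ / 10⁻³) = −109.2 dBm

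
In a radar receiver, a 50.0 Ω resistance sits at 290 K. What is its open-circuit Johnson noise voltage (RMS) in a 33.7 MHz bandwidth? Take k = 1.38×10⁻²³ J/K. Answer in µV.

5.19 µV

V_n = √(4kTRB)
4kTRB = 4 × 1.38×10⁻²³ × 290 × 5.00×10¹ × 3.37×10⁷ = 2.70×10⁻¹¹ V²
V_n = √(2.70×10⁻¹¹) = 5.19×10⁻⁶ V = 5.19 µV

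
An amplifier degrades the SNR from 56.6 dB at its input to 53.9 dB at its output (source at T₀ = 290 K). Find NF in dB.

2.7 dB

NF (dB) = SNR_in(dB) − SNR_out(dB) when the source is at T₀
NF = 56.6 − 53.9 = 2.7 dB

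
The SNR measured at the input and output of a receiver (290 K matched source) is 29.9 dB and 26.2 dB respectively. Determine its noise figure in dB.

3.7 dB

NF (dB) = SNR_in(dB) − SNR_out(dB) when the source is at T₀
NF = 29.9 − 26.2 = 3.7 dB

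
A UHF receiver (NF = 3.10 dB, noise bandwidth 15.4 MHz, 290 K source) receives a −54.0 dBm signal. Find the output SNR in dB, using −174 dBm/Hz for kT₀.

45.0 dB

Noise floor: N = −174 + 10 log₁₀(B) + NF
10 log₁₀(1.54×10⁷) = 71.88 dB
N = −174 + 71.88 + 3.10 = −99.02 dBm
SNR = P_sig − N = −54.0 − (−99.02) = 45.02 dB → 45.0 dB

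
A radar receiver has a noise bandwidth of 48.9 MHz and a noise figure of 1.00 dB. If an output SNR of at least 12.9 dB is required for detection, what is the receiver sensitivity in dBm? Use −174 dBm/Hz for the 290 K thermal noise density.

−83.2 dBm

Sensitivity = −174 + 10 log₁₀(B) + NF + SNR_min
= −174 + 76.89 + 1.00 + 12.9
= −83.21 dBm → −83.2 dBm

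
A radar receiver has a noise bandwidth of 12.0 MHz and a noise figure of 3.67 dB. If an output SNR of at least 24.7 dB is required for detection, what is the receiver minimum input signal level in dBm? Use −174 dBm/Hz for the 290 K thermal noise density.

Sensitivity = −174 + 10 log₁₀(B) + NF + SNR_min
= −174 + 70.79 + 3.67 + 24.7
= −74.84 dBm → −74.8 dBm

−74.8 dBm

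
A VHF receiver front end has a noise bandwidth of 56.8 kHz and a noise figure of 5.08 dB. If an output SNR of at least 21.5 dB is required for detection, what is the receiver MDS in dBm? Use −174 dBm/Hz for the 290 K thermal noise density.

−99.9 dBm

Sensitivity = −174 + 10 log₁₀(B) + NF + SNR_min
= −174 + 47.54 + 5.08 + 21.5
= −99.88 dBm → −99.9 dBm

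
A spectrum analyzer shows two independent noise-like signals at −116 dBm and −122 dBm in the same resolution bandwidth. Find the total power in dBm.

−115.0 dBm

Convert to linear, add, convert back:
P₁ = 2.51×10⁻¹⁵ W, P₂ = 6.31×10⁻¹⁶ W
P_tot = 3.14×10⁻¹⁵ W → 10 log₁₀(P_tot / 10⁻³) = −115.0 dBm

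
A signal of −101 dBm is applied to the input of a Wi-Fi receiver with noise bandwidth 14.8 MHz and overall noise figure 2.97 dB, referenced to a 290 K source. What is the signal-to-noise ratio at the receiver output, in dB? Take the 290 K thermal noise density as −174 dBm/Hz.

−1.7 dB

Noise floor: N = −174 + 10 log₁₀(B) + NF
10 log₁₀(1.48×10⁷) = 71.7 dB
N = −174 + 71.7 + 2.97 = −99.33 dBm
SNR = P_sig − N = −101 − (−99.33) = −1.67 dB → −1.7 dB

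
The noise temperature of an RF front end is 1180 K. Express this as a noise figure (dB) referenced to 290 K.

7.05 dB

F = 1 + T_e/T₀ = 1 + 1180/290 = 5.06897
NF = 10 log₁₀(5.06897) = 7.05 dB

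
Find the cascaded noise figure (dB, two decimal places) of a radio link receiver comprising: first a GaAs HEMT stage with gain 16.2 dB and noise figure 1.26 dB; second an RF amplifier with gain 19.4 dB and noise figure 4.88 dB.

1.42 dB

Convert to linear (a loss of L dB is a gain of −L dB): F_i = 10^(NF_i/10), G_i = 10^(G_i,dB/10)
  Stage 1: F_1 = 10^(1.26/10) = 1.337, G_1 = 10^(16.2/10) = 41.69
  Stage 2: F_2 = 10^(4.88/10) = 3.076, G_2 = 10^(19.4/10) = 87.10
Friis cascade:
  F = 1.337 + (3.076 − 1)/41.69 = 1.386
NF = 10 log₁₀(1.386) = 1.42 dB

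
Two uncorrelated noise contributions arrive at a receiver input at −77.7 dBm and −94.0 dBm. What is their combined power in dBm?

−77.6 dBm

Convert to linear, add, convert back:
P₁ = 1.70×10⁻¹¹ W, P₂ = 3.98×10⁻¹³ W
P_tot = 1.74×10⁻¹¹ W → 10 log₁₀(P_tot / 10⁻³) = −77.6 dBm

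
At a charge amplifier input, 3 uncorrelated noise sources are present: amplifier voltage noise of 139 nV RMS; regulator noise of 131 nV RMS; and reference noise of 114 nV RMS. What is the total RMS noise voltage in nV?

Uncorrelated sources add in power (mean-square): V_tot = √(ΣV_i²)
V_tot = √[(1.39×10⁻⁷)² + (1.31×10⁻⁷)² + (1.14×10⁻⁷)²] = 2.22×10⁻⁷ V = 222 nV

222 nV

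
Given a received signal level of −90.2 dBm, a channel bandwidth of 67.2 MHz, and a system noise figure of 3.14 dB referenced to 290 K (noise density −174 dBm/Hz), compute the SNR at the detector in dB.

2.4 dB

Noise floor: N = −174 + 10 log₁₀(B) + NF
10 log₁₀(6.72×10⁷) = 78.27 dB
N = −174 + 78.27 + 3.14 = −92.59 dBm
SNR = P_sig − N = −90.2 − (−92.59) = 2.39 dB → 2.4 dB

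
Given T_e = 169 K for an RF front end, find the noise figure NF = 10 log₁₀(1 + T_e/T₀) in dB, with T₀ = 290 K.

1.99 dB

F = 1 + T_e/T₀ = 1 + 169/290 = 1.58276
NF = 10 log₁₀(1.58276) = 1.99 dB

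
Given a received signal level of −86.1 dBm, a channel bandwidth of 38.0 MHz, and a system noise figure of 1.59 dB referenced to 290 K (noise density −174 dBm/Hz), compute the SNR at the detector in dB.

10.5 dB

Noise floor: N = −174 + 10 log₁₀(B) + NF
10 log₁₀(3.80×10⁷) = 75.8 dB
N = −174 + 75.8 + 1.59 = −96.61 dBm
SNR = P_sig − N = −86.1 − (−96.61) = 10.51 dB → 10.5 dB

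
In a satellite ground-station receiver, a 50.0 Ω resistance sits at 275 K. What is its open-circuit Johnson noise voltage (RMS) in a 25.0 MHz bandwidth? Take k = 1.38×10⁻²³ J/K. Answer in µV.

V_n = √(4kTRB)
4kTRB = 4 × 1.38×10⁻²³ × 275 × 5.00×10¹ × 2.50×10⁷ = 1.90×10⁻¹¹ V²
V_n = √(1.90×10⁻¹¹) = 4.36×10⁻⁶ V = 4.36 µV

4.36 µV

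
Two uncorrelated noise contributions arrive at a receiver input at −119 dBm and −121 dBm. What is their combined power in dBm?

−116.9 dBm

Convert to linear, add, convert back:
P₁ = 1.26×10⁻¹⁵ W, P₂ = 7.94×10⁻¹⁶ W
P_tot = 2.05×10⁻¹⁵ W → 10 log₁₀(P_tot / 10⁻³) = −116.9 dBm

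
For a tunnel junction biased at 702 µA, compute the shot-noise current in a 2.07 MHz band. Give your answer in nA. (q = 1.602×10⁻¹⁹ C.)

21.6 nA

I_n = √(2qI·B)
2qI·B = 2 × 1.602×10⁻¹⁹ × 7.02×10⁻⁴ × 2.07×10⁶ = 4.66×10⁻¹⁶ A²
I_n = √(4.66×10⁻¹⁶) = 2.16×10⁻⁸ A = 21.6 nA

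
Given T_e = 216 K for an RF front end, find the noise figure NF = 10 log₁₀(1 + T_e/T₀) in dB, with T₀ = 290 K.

F = 1 + T_e/T₀ = 1 + 216/290 = 1.74483
NF = 10 log₁₀(1.74483) = 2.42 dB

2.42 dB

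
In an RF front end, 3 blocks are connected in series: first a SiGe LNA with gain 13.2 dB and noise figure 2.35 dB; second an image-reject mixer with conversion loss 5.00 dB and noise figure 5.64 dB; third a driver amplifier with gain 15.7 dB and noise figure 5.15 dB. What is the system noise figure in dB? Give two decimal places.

Convert to linear (a loss of L dB is a gain of −L dB): F_i = 10^(NF_i/10), G_i = 10^(G_i,dB/10)
  Stage 1: F_1 = 10^(2.35/10) = 1.718, G_1 = 10^(13.2/10) = 20.89
  Stage 2: F_2 = 10^(5.64/10) = 3.664, G_2 = 10^(−5.00/10) = 0.3162
  Stage 3: F_3 = 10^(5.15/10) = 3.273, G_3 = 10^(15.7/10) = 37.15
Friis cascade:
  F = 1.718 + (3.664 − 1)/20.89 + (3.273 − 1)/6.607 = 2.190
NF = 10 log₁₀(2.190) = 3.40 dB

3.40 dB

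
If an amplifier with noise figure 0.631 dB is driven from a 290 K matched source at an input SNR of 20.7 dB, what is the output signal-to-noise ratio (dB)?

20.069 dB

By definition F = SNR_in/SNR_out, so in dB: SNR_out = SNR_in − NF
SNR_out = 20.7 − 0.631 = 20.069 dB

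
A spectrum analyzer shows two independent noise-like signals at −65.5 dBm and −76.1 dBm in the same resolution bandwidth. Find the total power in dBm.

Convert to linear, add, convert back:
P₁ = 2.82×10⁻¹⁰ W, P₂ = 2.45×10⁻¹¹ W
P_tot = 3.06×10⁻¹⁰ W → 10 log₁₀(P_tot / 10⁻³) = −65.1 dBm

−65.1 dBm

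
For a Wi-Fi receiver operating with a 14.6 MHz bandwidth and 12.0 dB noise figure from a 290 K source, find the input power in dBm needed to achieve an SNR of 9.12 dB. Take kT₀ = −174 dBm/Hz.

Sensitivity = −174 + 10 log₁₀(B) + NF + SNR_min
= −174 + 71.64 + 12.0 + 9.12
= −81.24 dBm → −81.2 dBm

−81.2 dBm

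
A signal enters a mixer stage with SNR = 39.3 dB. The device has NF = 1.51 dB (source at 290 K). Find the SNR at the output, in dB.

37.79 dB

By definition F = SNR_in/SNR_out, so in dB: SNR_out = SNR_in − NF
SNR_out = 39.3 − 1.51 = 37.79 dB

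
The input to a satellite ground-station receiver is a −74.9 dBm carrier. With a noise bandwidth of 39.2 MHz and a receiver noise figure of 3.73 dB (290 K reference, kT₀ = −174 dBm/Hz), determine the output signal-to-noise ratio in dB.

Noise floor: N = −174 + 10 log₁₀(B) + NF
10 log₁₀(3.92×10⁷) = 75.93 dB
N = −174 + 75.93 + 3.73 = −94.34 dBm
SNR = P_sig − N = −74.9 − (−94.34) = 19.44 dB → 19.4 dB

19.4 dB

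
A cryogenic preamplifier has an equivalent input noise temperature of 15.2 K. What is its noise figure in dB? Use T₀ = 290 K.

0.222 dB

F = 1 + T_e/T₀ = 1 + 15.2/290 = 1.05241
NF = 10 log₁₀(1.05241) = 0.222 dB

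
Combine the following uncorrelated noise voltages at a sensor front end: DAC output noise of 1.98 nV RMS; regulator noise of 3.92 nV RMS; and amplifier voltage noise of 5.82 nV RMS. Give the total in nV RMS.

7.29 nV

Uncorrelated sources add in power (mean-square): V_tot = √(ΣV_i²)
V_tot = √[(1.98×10⁻⁹)² + (3.92×10⁻⁹)² + (5.82×10⁻⁹)²] = 7.29×10⁻⁹ V = 7.29 nV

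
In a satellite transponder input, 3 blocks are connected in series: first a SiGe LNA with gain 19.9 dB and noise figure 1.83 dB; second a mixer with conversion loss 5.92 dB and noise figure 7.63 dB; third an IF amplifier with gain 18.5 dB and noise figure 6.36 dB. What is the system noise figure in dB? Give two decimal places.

Convert to linear (a loss of L dB is a gain of −L dB): F_i = 10^(NF_i/10), G_i = 10^(G_i,dB/10)
  Stage 1: F_1 = 10^(1.83/10) = 1.524, G_1 = 10^(19.9/10) = 97.72
  Stage 2: F_2 = 10^(7.63/10) = 5.794, G_2 = 10^(−5.92/10) = 0.2559
  Stage 3: F_3 = 10^(6.36/10) = 4.325, G_3 = 10^(18.5/10) = 70.79
Friis cascade:
  F = 1.524 + (5.794 − 1)/97.72 + (4.325 − 1)/25.00 = 1.706
NF = 10 log₁₀(1.706) = 2.32 dB

2.32 dB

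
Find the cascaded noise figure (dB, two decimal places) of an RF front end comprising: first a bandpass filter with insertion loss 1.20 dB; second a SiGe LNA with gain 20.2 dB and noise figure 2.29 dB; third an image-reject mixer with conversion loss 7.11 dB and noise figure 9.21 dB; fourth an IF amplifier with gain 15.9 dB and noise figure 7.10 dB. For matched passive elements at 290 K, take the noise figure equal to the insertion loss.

Convert to linear (a loss of L dB is a gain of −L dB): F_i = 10^(NF_i/10), G_i = 10^(G_i,dB/10)
  Stage 1: F_1 = 10^(1.20/10) = 1.318, G_1 = 10^(−1.20/10) = 0.7586
  Stage 2: F_2 = 10^(2.29/10) = 1.694, G_2 = 10^(20.2/10) = 104.7
  Stage 3: F_3 = 10^(9.21/10) = 8.337, G_3 = 10^(−7.11/10) = 0.1945
  Stage 4: F_4 = 10^(7.10/10) = 5.129, G_4 = 10^(15.9/10) = 38.90
Friis cascade:
  F = 1.318 + (1.694 − 1)/0.7586 + (8.337 − 1)/79.43 + (5.129 − 1)/15.45 = 2.593
NF = 10 log₁₀(2.593) = 4.14 dB

4.14 dB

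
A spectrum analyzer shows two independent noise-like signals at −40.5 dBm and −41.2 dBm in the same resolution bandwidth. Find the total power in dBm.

Convert to linear, add, convert back:
P₁ = 8.91×10⁻⁸ W, P₂ = 7.59×10⁻⁸ W
P_tot = 1.65×10⁻⁷ W → 10 log₁₀(P_tot / 10⁻³) = −37.8 dBm

−37.8 dBm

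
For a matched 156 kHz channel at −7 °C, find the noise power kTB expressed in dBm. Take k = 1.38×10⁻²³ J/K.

−122.4 dBm

T = −7 °C + 273.15 = 266.15 K
P_n = kTB = 1.38×10⁻²³ × 266.15 × 1.56×10⁵ = 5.73×10⁻¹⁶ W
In dBm: 10 log₁₀(5.73×10⁻¹⁶ / 10⁻³) = −122.4 dBm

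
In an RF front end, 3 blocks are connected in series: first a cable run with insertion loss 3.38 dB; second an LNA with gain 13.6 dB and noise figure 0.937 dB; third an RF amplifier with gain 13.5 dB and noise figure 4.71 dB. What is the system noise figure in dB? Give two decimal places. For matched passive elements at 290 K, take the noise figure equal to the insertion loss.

Convert to linear (a loss of L dB is a gain of −L dB): F_i = 10^(NF_i/10), G_i = 10^(G_i,dB/10)
  Stage 1: F_1 = 10^(3.38/10) = 2.178, G_1 = 10^(−3.38/10) = 0.4592
  Stage 2: F_2 = 10^(0.937/10) = 1.241, G_2 = 10^(13.6/10) = 22.91
  Stage 3: F_3 = 10^(4.71/10) = 2.958, G_3 = 10^(13.5/10) = 22.39
Friis cascade:
  F = 2.178 + (1.241 − 1)/0.4592 + (2.958 − 1)/10.52 = 2.888
NF = 10 log₁₀(2.888) = 4.61 dB

4.61 dB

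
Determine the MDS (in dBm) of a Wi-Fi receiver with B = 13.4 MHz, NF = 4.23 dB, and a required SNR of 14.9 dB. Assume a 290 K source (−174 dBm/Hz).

−83.6 dBm

Sensitivity = −174 + 10 log₁₀(B) + NF + SNR_min
= −174 + 71.27 + 4.23 + 14.9
= −83.60 dBm → −83.6 dBm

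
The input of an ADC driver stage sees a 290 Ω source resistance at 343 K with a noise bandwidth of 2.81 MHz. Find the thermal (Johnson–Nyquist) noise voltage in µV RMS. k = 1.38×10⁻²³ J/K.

3.93 µV

V_n = √(4kTRB)
4kTRB = 4 × 1.38×10⁻²³ × 343 × 2.90×10² × 2.81×10⁶ = 1.54×10⁻¹¹ V²
V_n = √(1.54×10⁻¹¹) = 3.93×10⁻⁶ V = 3.93 µV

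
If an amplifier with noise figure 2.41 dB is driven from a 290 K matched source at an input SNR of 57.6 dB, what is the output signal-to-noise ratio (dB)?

By definition F = SNR_in/SNR_out, so in dB: SNR_out = SNR_in − NF
SNR_out = 57.6 − 2.41 = 55.19 dB

55.19 dB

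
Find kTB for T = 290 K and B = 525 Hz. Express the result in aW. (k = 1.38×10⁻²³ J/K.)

2.10 aW

P_n = kTB = 1.38×10⁻²³ × 290 × 5.25×10² = 2.10×10⁻¹⁸ W = 2.10 aW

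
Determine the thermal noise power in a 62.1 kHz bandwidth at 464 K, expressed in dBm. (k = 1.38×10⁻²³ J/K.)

P_n = kTB = 1.38×10⁻²³ × 464 × 6.21×10⁴ = 3.98×10⁻¹⁶ W
In dBm: 10 log₁₀(3.98×10⁻¹⁶ / 10⁻³) = −124.0 dBm

−124.0 dBm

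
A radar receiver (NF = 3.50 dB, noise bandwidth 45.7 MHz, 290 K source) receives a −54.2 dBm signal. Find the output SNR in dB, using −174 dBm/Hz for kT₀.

39.7 dB

Noise floor: N = −174 + 10 log₁₀(B) + NF
10 log₁₀(4.57×10⁷) = 76.6 dB
N = −174 + 76.6 + 3.50 = −93.90 dBm
SNR = P_sig − N = −54.2 − (−93.90) = 39.70 dB → 39.7 dB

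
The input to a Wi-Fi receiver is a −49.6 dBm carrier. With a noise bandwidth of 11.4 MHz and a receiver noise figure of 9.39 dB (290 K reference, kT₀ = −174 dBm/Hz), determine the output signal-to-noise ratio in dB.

44.4 dB

Noise floor: N = −174 + 10 log₁₀(B) + NF
10 log₁₀(1.14×10⁷) = 70.57 dB
N = −174 + 70.57 + 9.39 = −94.04 dBm
SNR = P_sig − N = −49.6 − (−94.04) = 44.44 dB → 44.4 dB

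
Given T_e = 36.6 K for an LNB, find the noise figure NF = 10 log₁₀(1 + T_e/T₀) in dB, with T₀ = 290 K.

F = 1 + T_e/T₀ = 1 + 36.6/290 = 1.12621
NF = 10 log₁₀(1.12621) = 0.516 dB

0.516 dB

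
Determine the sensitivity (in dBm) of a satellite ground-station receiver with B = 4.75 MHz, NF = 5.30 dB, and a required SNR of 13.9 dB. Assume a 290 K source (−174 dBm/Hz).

Sensitivity = −174 + 10 log₁₀(B) + NF + SNR_min
= −174 + 66.77 + 5.30 + 13.9
= −88.03 dBm → −88.0 dBm

−88.0 dBm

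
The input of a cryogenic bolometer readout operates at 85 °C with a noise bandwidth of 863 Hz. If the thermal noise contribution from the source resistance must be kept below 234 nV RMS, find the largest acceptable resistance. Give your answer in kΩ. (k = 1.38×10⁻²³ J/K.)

3.21 kΩ

T = 85 °C + 273.15 = 358.15 K
Johnson–Nyquist: V_n = √(4kTRB) ⇒ R = V_n² / (4kTB)
4kTB = 4 × 1.38×10⁻²³ × 358.15 × 8.63×10² = 1.71×10⁻¹⁷
R = (2.34×10⁻⁷)² / 1.71×10⁻¹⁷ = 3.21×10³ Ω = 3.21 kΩ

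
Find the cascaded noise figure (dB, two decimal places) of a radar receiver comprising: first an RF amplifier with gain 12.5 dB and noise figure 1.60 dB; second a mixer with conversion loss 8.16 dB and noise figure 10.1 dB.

2.93 dB

Convert to linear (a loss of L dB is a gain of −L dB): F_i = 10^(NF_i/10), G_i = 10^(G_i,dB/10)
  Stage 1: F_1 = 10^(1.60/10) = 1.445, G_1 = 10^(12.5/10) = 17.78
  Stage 2: F_2 = 10^(10.1/10) = 10.23, G_2 = 10^(−8.16/10) = 0.1528
Friis cascade:
  F = 1.445 + (10.23 − 1)/17.78 = 1.965
NF = 10 log₁₀(1.965) = 2.93 dB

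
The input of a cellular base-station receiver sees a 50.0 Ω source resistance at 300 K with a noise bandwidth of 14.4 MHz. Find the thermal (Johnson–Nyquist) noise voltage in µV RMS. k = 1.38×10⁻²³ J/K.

V_n = √(4kTRB)
4kTRB = 4 × 1.38×10⁻²³ × 300 × 5.00×10¹ × 1.44×10⁷ = 1.19×10⁻¹¹ V²
V_n = √(1.19×10⁻¹¹) = 3.45×10⁻⁶ V = 3.45 µV

3.45 µV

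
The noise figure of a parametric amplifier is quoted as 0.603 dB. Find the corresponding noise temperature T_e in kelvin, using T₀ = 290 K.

F = 10^(0.603/10) = 1.14895
T_e = (F − 1)·T₀ = (1.14895 − 1) × 290 = 43.2 K

43.2 K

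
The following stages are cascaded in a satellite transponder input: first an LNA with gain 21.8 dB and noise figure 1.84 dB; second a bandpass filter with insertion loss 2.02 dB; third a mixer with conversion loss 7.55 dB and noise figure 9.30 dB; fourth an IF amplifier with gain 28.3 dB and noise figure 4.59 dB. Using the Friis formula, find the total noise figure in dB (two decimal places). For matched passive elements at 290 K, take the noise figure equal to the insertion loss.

2.36 dB

Convert to linear (a loss of L dB is a gain of −L dB): F_i = 10^(NF_i/10), G_i = 10^(G_i,dB/10)
  Stage 1: F_1 = 10^(1.84/10) = 1.528, G_1 = 10^(21.8/10) = 151.4
  Stage 2: F_2 = 10^(2.02/10) = 1.592, G_2 = 10^(−2.02/10) = 0.6281
  Stage 3: F_3 = 10^(9.30/10) = 8.511, G_3 = 10^(−7.55/10) = 0.1758
  Stage 4: F_4 = 10^(4.59/10) = 2.877, G_4 = 10^(28.3/10) = 676.1
Friis cascade:
  F = 1.528 + (1.592 − 1)/151.4 + (8.511 − 1)/95.06 + (2.877 − 1)/16.71 = 1.723
NF = 10 log₁₀(1.723) = 2.36 dB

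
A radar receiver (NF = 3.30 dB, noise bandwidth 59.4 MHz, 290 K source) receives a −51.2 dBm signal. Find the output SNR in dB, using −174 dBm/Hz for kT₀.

41.8 dB

Noise floor: N = −174 + 10 log₁₀(B) + NF
10 log₁₀(5.94×10⁷) = 77.74 dB
N = −174 + 77.74 + 3.30 = −92.96 dBm
SNR = P_sig − N = −51.2 − (−92.96) = 41.76 dB → 41.8 dB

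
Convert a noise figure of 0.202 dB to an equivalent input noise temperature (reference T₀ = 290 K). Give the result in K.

13.8 K

F = 10^(0.202/10) = 1.04761
T_e = (F − 1)·T₀ = (1.04761 − 1) × 290 = 13.8 K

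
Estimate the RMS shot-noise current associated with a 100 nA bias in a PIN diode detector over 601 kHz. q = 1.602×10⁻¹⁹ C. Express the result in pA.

139 pA

I_n = √(2qI·B)
2qI·B = 2 × 1.602×10⁻¹⁹ × 1.00×10⁻⁷ × 6.01×10⁵ = 1.93×10⁻²⁰ A²
I_n = √(1.93×10⁻²⁰) = 1.39×10⁻¹⁰ A = 139 pA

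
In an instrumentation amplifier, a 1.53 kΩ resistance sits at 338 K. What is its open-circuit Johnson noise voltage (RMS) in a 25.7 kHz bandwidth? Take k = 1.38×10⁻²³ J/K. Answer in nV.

857 nV

V_n = √(4kTRB)
4kTRB = 4 × 1.38×10⁻²³ × 338 × 1.53×10³ × 2.57×10⁴ = 7.34×10⁻¹³ V²
V_n = √(7.34×10⁻¹³) = 8.57×10⁻⁷ V = 857 nV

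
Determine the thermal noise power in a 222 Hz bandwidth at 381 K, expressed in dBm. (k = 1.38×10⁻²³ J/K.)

P_n = kTB = 1.38×10⁻²³ × 381 × 2.22×10² = 1.17×10⁻¹⁸ W
In dBm: 10 log₁₀(1.17×10⁻¹⁸ / 10⁻³) = −149.3 dBm

−149.3 dBm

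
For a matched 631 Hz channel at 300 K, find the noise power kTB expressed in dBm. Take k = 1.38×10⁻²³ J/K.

P_n = kTB = 1.38×10⁻²³ × 300 × 6.31×10² = 2.61×10⁻¹⁸ W
In dBm: 10 log₁₀(2.61×10⁻¹⁸ / 10⁻³) = −145.8 dBm

−145.8 dBm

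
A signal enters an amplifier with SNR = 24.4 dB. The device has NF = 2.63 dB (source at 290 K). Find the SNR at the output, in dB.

By definition F = SNR_in/SNR_out, so in dB: SNR_out = SNR_in − NF
SNR_out = 24.4 − 2.63 = 21.77 dB

21.77 dB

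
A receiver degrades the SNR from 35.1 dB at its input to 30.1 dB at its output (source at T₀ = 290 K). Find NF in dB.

NF (dB) = SNR_in(dB) − SNR_out(dB) when the source is at T₀
NF = 35.1 − 30.1 = 5.0 dB

5.0 dB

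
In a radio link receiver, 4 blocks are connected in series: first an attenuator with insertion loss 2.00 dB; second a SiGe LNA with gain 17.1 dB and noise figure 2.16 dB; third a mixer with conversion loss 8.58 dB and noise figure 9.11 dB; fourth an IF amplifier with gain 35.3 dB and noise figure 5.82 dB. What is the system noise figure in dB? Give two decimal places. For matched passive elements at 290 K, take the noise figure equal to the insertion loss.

5.38 dB

Convert to linear (a loss of L dB is a gain of −L dB): F_i = 10^(NF_i/10), G_i = 10^(G_i,dB/10)
  Stage 1: F_1 = 10^(2.00/10) = 1.585, G_1 = 10^(−2.00/10) = 0.6310
  Stage 2: F_2 = 10^(2.16/10) = 1.644, G_2 = 10^(17.1/10) = 51.29
  Stage 3: F_3 = 10^(9.11/10) = 8.147, G_3 = 10^(−8.58/10) = 0.1387
  Stage 4: F_4 = 10^(5.82/10) = 3.819, G_4 = 10^(35.3/10) = 3388
Friis cascade:
  F = 1.585 + (1.644 − 1)/0.6310 + (8.147 − 1)/32.36 + (3.819 − 1)/4.487 = 3.455
NF = 10 log₁₀(3.455) = 5.38 dB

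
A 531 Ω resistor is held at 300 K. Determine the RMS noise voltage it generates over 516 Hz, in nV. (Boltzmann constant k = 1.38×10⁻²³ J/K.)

67.4 nV

V_n = √(4kTRB)
4kTRB = 4 × 1.38×10⁻²³ × 300 × 5.31×10² × 5.16×10² = 4.54×10⁻¹⁵ V²
V_n = √(4.54×10⁻¹⁵) = 6.74×10⁻⁸ V = 67.4 nV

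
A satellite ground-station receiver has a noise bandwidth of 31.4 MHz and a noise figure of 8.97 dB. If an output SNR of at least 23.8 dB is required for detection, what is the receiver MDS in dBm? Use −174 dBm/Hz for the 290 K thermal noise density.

Sensitivity = −174 + 10 log₁₀(B) + NF + SNR_min
= −174 + 74.97 + 8.97 + 23.8
= −66.26 dBm → −66.3 dBm

−66.3 dBm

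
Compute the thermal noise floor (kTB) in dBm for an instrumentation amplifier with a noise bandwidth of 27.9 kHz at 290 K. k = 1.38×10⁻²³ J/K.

−129.5 dBm

P_n = kTB = 1.38×10⁻²³ × 290 × 2.79×10⁴ = 1.12×10⁻¹⁶ W
In dBm: 10 log₁₀(1.12×10⁻¹⁶ / 10⁻³) = −129.5 dBm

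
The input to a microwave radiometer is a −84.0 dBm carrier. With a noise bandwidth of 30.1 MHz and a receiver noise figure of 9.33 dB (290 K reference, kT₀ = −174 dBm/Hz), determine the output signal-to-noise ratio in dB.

Noise floor: N = −174 + 10 log₁₀(B) + NF
10 log₁₀(3.01×10⁷) = 74.79 dB
N = −174 + 74.79 + 9.33 = −89.88 dBm
SNR = P_sig − N = −84.0 − (−89.88) = 5.88 dB → 5.9 dB

5.9 dB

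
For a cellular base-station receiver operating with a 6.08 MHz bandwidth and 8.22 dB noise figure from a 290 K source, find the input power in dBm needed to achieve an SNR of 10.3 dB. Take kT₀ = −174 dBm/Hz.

Sensitivity = −174 + 10 log₁₀(B) + NF + SNR_min
= −174 + 67.84 + 8.22 + 10.3
= −87.64 dBm → −87.6 dBm

−87.6 dBm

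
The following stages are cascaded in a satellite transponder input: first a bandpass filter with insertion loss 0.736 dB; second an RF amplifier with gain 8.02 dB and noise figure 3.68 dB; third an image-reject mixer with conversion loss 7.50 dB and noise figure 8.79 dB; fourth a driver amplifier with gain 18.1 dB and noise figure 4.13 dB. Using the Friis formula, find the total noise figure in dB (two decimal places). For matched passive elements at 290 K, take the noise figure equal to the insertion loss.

Convert to linear (a loss of L dB is a gain of −L dB): F_i = 10^(NF_i/10), G_i = 10^(G_i,dB/10)
  Stage 1: F_1 = 10^(0.736/10) = 1.185, G_1 = 10^(−0.736/10) = 0.8441
  Stage 2: F_2 = 10^(3.68/10) = 2.333, G_2 = 10^(8.02/10) = 6.339
  Stage 3: F_3 = 10^(8.79/10) = 7.568, G_3 = 10^(−7.50/10) = 0.1778
  Stage 4: F_4 = 10^(4.13/10) = 2.588, G_4 = 10^(18.1/10) = 64.57
Friis cascade:
  F = 1.185 + (2.333 − 1)/0.8441 + (7.568 − 1)/5.351 + (2.588 − 1)/0.9515 = 5.661
NF = 10 log₁₀(5.661) = 7.53 dB

7.53 dB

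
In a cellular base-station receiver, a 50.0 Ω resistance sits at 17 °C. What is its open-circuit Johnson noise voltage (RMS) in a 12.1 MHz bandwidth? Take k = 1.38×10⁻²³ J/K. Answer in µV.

T = 17 °C + 273.15 = 290.15 K
V_n = √(4kTRB)
4kTRB = 4 × 1.38×10⁻²³ × 290.15 × 5.00×10¹ × 1.21×10⁷ = 9.69×10⁻¹² V²
V_n = √(9.69×10⁻¹²) = 3.11×10⁻⁶ V = 3.11 µV

3.11 µV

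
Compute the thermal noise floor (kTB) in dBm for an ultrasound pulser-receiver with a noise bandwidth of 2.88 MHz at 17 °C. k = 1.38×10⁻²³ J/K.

−109.4 dBm

T = 17 °C + 273.15 = 290.15 K
P_n = kTB = 1.38×10⁻²³ × 290.15 × 2.88×10⁶ = 1.15×10⁻¹⁴ W
In dBm: 10 log₁₀(1.15×10⁻¹⁴ / 10⁻³) = −109.4 dBm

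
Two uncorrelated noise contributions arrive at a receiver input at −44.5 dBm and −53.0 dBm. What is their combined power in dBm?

Convert to linear, add, convert back:
P₁ = 3.55×10⁻⁸ W, P₂ = 5.01×10⁻⁹ W
P_tot = 4.05×10⁻⁸ W → 10 log₁₀(P_tot / 10⁻³) = −43.9 dBm

−43.9 dBm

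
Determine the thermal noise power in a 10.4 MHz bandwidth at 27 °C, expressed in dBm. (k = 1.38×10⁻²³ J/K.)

−103.7 dBm

T = 27 °C + 273.15 = 300.15 K
P_n = kTB = 1.38×10⁻²³ × 300.15 × 1.04×10⁷ = 4.31×10⁻¹⁴ W
In dBm: 10 log₁₀(4.31×10⁻¹⁴ / 10⁻³) = −103.7 dBm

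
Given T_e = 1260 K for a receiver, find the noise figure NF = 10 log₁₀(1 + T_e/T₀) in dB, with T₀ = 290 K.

F = 1 + T_e/T₀ = 1 + 1260/290 = 5.34483
NF = 10 log₁₀(5.34483) = 7.28 dB

7.28 dB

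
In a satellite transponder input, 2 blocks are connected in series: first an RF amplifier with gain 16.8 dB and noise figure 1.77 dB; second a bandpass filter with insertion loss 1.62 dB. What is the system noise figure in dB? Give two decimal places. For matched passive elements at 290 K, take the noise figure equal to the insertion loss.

1.80 dB

Convert to linear (a loss of L dB is a gain of −L dB): F_i = 10^(NF_i/10), G_i = 10^(G_i,dB/10)
  Stage 1: F_1 = 10^(1.77/10) = 1.503, G_1 = 10^(16.8/10) = 47.86
  Stage 2: F_2 = 10^(1.62/10) = 1.452, G_2 = 10^(−1.62/10) = 0.6887
Friis cascade:
  F = 1.503 + (1.452 − 1)/47.86 = 1.513
NF = 10 log₁₀(1.513) = 1.80 dB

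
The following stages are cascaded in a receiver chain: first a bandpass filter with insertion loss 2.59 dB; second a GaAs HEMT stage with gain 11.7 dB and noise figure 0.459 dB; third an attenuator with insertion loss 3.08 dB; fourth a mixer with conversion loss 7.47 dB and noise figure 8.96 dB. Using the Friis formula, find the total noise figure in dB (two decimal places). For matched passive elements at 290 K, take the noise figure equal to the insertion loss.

Convert to linear (a loss of L dB is a gain of −L dB): F_i = 10^(NF_i/10), G_i = 10^(G_i,dB/10)
  Stage 1: F_1 = 10^(2.59/10) = 1.816, G_1 = 10^(−2.59/10) = 0.5508
  Stage 2: F_2 = 10^(0.459/10) = 1.111, G_2 = 10^(11.7/10) = 14.79
  Stage 3: F_3 = 10^(3.08/10) = 2.032, G_3 = 10^(−3.08/10) = 0.4920
  Stage 4: F_4 = 10^(8.96/10) = 7.870, G_4 = 10^(−7.47/10) = 0.1791
Friis cascade:
  F = 1.816 + (1.111 − 1)/0.5508 + (2.032 − 1)/8.147 + (7.870 − 1)/4.009 = 3.859
NF = 10 log₁₀(3.859) = 5.86 dB

5.86 dB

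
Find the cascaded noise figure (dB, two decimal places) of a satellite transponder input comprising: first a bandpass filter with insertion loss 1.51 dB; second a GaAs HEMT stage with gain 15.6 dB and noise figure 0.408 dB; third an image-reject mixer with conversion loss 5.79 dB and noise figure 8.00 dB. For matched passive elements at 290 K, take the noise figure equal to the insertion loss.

2.46 dB

Convert to linear (a loss of L dB is a gain of −L dB): F_i = 10^(NF_i/10), G_i = 10^(G_i,dB/10)
  Stage 1: F_1 = 10^(1.51/10) = 1.416, G_1 = 10^(−1.51/10) = 0.7063
  Stage 2: F_2 = 10^(0.408/10) = 1.098, G_2 = 10^(15.6/10) = 36.31
  Stage 3: F_3 = 10^(8.00/10) = 6.310, G_3 = 10^(−5.79/10) = 0.2636
Friis cascade:
  F = 1.416 + (1.098 − 1)/0.7063 + (6.310 − 1)/25.64 = 1.762
NF = 10 log₁₀(1.762) = 2.46 dB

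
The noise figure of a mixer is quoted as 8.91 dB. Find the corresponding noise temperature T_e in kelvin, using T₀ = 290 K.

1966 K

F = 10^(8.91/10) = 7.78037
T_e = (F − 1)·T₀ = (7.78037 − 1) × 290 = 1966 K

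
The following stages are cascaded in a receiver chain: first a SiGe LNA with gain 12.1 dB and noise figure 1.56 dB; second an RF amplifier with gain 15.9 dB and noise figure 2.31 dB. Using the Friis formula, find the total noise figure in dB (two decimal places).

Convert to linear (a loss of L dB is a gain of −L dB): F_i = 10^(NF_i/10), G_i = 10^(G_i,dB/10)
  Stage 1: F_1 = 10^(1.56/10) = 1.432, G_1 = 10^(12.1/10) = 16.22
  Stage 2: F_2 = 10^(2.31/10) = 1.702, G_2 = 10^(15.9/10) = 38.90
Friis cascade:
  F = 1.432 + (1.702 − 1)/16.22 = 1.475
NF = 10 log₁₀(1.475) = 1.69 dB

1.69 dB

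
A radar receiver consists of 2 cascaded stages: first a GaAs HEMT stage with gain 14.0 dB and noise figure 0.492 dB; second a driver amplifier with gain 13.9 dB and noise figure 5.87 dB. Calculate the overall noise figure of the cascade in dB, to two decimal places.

0.91 dB

Convert to linear (a loss of L dB is a gain of −L dB): F_i = 10^(NF_i/10), G_i = 10^(G_i,dB/10)
  Stage 1: F_1 = 10^(0.492/10) = 1.120, G_1 = 10^(14.0/10) = 25.12
  Stage 2: F_2 = 10^(5.87/10) = 3.864, G_2 = 10^(13.9/10) = 24.55
Friis cascade:
  F = 1.120 + (3.864 − 1)/25.12 = 1.234
NF = 10 log₁₀(1.234) = 0.91 dB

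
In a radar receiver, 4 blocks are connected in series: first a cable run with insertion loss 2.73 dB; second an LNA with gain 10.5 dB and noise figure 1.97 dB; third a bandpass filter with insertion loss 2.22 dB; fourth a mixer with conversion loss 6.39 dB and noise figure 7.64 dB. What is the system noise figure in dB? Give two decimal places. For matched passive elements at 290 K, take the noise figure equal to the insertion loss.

Convert to linear (a loss of L dB is a gain of −L dB): F_i = 10^(NF_i/10), G_i = 10^(G_i,dB/10)
  Stage 1: F_1 = 10^(2.73/10) = 1.875, G_1 = 10^(−2.73/10) = 0.5333
  Stage 2: F_2 = 10^(1.97/10) = 1.574, G_2 = 10^(10.5/10) = 11.22
  Stage 3: F_3 = 10^(2.22/10) = 1.667, G_3 = 10^(−2.22/10) = 0.5998
  Stage 4: F_4 = 10^(7.64/10) = 5.808, G_4 = 10^(−6.39/10) = 0.2296
Friis cascade:
  F = 1.875 + (1.574 − 1)/0.5333 + (1.667 − 1)/5.984 + (5.808 − 1)/3.589 = 4.402
NF = 10 log₁₀(4.402) = 6.44 dB

6.44 dB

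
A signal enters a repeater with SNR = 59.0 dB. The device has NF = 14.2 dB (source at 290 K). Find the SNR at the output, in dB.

By definition F = SNR_in/SNR_out, so in dB: SNR_out = SNR_in − NF
SNR_out = 59.0 − 14.2 = 44.8 dB

44.8 dB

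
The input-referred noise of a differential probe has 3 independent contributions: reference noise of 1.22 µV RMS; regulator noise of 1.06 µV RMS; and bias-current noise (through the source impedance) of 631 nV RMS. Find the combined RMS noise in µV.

Uncorrelated sources add in power (mean-square): V_tot = √(ΣV_i²)
V_tot = √[(1.22×10⁻⁶)² + (1.06×10⁻⁶)² + (6.31×10⁻⁷)²] = 1.73×10⁻⁶ V = 1.73 µV

1.73 µV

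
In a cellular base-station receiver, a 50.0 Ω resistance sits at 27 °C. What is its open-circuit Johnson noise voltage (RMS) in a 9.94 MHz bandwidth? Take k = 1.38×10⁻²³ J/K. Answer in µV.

T = 27 °C + 273.15 = 300.15 K
V_n = √(4kTRB)
4kTRB = 4 × 1.38×10⁻²³ × 300.15 × 5.00×10¹ × 9.94×10⁶ = 8.23×10⁻¹² V²
V_n = √(8.23×10⁻¹²) = 2.87×10⁻⁶ V = 2.87 µV

2.87 µV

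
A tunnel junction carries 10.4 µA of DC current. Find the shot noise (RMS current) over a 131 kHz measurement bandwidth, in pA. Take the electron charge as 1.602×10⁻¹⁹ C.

661 pA

I_n = √(2qI·B)
2qI·B = 2 × 1.602×10⁻¹⁹ × 1.04×10⁻⁵ × 1.31×10⁵ = 4.37×10⁻¹⁹ A²
I_n = √(4.37×10⁻¹⁹) = 6.61×10⁻¹⁰ A = 661 pA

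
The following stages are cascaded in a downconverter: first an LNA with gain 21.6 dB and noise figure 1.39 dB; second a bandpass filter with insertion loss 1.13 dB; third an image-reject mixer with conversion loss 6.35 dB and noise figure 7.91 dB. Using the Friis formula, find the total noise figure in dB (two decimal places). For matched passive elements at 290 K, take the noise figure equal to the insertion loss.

Convert to linear (a loss of L dB is a gain of −L dB): F_i = 10^(NF_i/10), G_i = 10^(G_i,dB/10)
  Stage 1: F_1 = 10^(1.39/10) = 1.377, G_1 = 10^(21.6/10) = 144.5
  Stage 2: F_2 = 10^(1.13/10) = 1.297, G_2 = 10^(−1.13/10) = 0.7709
  Stage 3: F_3 = 10^(7.91/10) = 6.180, G_3 = 10^(−6.35/10) = 0.2317
Friis cascade:
  F = 1.377 + (1.297 − 1)/144.5 + (6.180 − 1)/111.4 = 1.426
NF = 10 log₁₀(1.426) = 1.54 dB

1.54 dB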